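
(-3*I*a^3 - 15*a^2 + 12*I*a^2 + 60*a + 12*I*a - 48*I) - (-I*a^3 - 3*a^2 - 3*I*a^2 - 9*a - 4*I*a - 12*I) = -2*I*a^3 - 12*a^2 + 15*I*a^2 + 69*a + 16*I*a - 36*I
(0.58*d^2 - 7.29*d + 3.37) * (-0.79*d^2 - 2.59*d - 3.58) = -0.4582*d^4 + 4.2569*d^3 + 14.1424*d^2 + 17.3699*d - 12.0646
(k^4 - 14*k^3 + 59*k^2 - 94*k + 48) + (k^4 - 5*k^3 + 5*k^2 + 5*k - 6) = 2*k^4 - 19*k^3 + 64*k^2 - 89*k + 42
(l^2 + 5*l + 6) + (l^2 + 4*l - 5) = 2*l^2 + 9*l + 1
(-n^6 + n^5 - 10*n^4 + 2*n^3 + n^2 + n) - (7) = -n^6 + n^5 - 10*n^4 + 2*n^3 + n^2 + n - 7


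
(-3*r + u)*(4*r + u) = -12*r^2 + r*u + u^2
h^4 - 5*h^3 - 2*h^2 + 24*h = h*(h - 4)*(h - 3)*(h + 2)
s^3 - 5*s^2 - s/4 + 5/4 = (s - 5)*(s - 1/2)*(s + 1/2)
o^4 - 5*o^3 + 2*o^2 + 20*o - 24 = (o - 3)*(o - 2)^2*(o + 2)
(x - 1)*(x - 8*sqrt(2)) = x^2 - 8*sqrt(2)*x - x + 8*sqrt(2)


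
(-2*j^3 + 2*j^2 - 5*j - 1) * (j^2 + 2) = -2*j^5 + 2*j^4 - 9*j^3 + 3*j^2 - 10*j - 2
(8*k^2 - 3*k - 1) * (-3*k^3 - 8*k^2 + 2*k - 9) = -24*k^5 - 55*k^4 + 43*k^3 - 70*k^2 + 25*k + 9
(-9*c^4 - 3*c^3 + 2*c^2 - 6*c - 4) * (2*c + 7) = -18*c^5 - 69*c^4 - 17*c^3 + 2*c^2 - 50*c - 28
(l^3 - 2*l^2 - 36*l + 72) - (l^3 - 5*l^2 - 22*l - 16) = 3*l^2 - 14*l + 88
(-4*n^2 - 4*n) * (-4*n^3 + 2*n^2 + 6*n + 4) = 16*n^5 + 8*n^4 - 32*n^3 - 40*n^2 - 16*n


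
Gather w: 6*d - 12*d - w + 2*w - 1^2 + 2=-6*d + w + 1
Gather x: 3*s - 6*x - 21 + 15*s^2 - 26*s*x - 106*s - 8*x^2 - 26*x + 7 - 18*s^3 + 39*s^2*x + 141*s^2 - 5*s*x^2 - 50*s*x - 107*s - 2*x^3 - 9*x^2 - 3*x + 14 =-18*s^3 + 156*s^2 - 210*s - 2*x^3 + x^2*(-5*s - 17) + x*(39*s^2 - 76*s - 35)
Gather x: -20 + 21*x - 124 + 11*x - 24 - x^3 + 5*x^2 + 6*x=-x^3 + 5*x^2 + 38*x - 168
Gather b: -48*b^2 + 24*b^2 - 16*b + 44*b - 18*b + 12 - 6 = -24*b^2 + 10*b + 6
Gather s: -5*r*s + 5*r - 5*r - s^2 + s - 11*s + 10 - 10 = -s^2 + s*(-5*r - 10)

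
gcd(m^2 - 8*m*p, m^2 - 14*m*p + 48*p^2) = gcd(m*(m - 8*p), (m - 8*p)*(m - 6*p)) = -m + 8*p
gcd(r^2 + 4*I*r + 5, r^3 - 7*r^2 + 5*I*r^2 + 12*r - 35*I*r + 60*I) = r + 5*I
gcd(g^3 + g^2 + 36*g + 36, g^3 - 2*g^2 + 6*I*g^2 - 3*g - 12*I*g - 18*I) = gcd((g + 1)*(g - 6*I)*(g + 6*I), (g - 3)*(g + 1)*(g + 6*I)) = g^2 + g*(1 + 6*I) + 6*I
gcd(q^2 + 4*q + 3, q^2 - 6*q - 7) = q + 1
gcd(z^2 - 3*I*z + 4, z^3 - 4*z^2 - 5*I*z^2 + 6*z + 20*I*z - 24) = z + I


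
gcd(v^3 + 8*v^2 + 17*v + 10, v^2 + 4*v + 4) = v + 2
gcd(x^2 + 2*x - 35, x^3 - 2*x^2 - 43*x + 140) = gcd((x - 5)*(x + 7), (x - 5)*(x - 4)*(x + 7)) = x^2 + 2*x - 35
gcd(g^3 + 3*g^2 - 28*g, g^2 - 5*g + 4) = g - 4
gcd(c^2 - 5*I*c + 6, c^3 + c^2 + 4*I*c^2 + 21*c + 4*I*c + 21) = 1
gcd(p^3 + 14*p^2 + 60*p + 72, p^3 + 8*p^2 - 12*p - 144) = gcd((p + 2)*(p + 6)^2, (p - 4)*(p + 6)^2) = p^2 + 12*p + 36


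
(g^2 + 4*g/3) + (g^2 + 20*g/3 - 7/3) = 2*g^2 + 8*g - 7/3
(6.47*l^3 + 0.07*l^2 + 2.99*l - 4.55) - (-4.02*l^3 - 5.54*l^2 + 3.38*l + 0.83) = 10.49*l^3 + 5.61*l^2 - 0.39*l - 5.38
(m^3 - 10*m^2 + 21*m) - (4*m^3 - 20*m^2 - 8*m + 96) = -3*m^3 + 10*m^2 + 29*m - 96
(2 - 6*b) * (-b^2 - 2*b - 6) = 6*b^3 + 10*b^2 + 32*b - 12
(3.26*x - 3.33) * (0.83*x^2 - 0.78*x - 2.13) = 2.7058*x^3 - 5.3067*x^2 - 4.3464*x + 7.0929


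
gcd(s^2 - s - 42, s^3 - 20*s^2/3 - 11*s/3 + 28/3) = s - 7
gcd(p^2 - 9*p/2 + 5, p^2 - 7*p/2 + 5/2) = p - 5/2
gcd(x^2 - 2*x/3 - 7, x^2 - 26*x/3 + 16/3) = 1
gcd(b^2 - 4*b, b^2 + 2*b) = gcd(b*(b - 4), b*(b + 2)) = b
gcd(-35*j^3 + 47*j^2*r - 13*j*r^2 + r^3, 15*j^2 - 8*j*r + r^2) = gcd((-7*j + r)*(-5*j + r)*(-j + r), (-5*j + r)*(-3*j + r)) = -5*j + r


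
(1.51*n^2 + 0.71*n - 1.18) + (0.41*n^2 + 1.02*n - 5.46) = 1.92*n^2 + 1.73*n - 6.64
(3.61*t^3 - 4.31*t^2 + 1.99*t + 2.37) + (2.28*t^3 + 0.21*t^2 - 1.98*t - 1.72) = 5.89*t^3 - 4.1*t^2 + 0.01*t + 0.65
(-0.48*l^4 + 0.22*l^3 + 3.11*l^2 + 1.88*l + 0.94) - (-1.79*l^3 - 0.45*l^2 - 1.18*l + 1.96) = -0.48*l^4 + 2.01*l^3 + 3.56*l^2 + 3.06*l - 1.02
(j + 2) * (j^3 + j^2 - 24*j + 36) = j^4 + 3*j^3 - 22*j^2 - 12*j + 72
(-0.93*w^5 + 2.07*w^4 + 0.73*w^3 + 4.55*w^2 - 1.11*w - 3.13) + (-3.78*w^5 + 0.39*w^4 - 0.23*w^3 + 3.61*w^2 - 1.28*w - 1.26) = -4.71*w^5 + 2.46*w^4 + 0.5*w^3 + 8.16*w^2 - 2.39*w - 4.39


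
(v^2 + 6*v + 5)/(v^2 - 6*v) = (v^2 + 6*v + 5)/(v*(v - 6))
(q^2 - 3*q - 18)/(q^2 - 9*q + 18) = (q + 3)/(q - 3)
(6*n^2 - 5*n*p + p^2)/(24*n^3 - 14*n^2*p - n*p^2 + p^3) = 1/(4*n + p)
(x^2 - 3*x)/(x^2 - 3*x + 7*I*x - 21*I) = x/(x + 7*I)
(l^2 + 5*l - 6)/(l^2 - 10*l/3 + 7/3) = 3*(l + 6)/(3*l - 7)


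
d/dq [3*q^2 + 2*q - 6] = 6*q + 2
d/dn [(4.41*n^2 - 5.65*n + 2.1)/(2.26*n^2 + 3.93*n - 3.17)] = (30.1003*n^2 - 37.4514*n + 9.6575)/(5.1076*n^4 + 17.7636*n^3 + 1.1165*n^2 - 24.9162*n + 10.0489)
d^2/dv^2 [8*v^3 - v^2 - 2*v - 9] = 48*v - 2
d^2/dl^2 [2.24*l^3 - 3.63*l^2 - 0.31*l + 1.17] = 13.44*l - 7.26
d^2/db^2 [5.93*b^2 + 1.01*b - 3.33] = 11.8600000000000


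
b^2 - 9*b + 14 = (b - 7)*(b - 2)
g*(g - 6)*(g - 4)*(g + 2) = g^4 - 8*g^3 + 4*g^2 + 48*g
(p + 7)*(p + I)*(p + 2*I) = p^3 + 7*p^2 + 3*I*p^2 - 2*p + 21*I*p - 14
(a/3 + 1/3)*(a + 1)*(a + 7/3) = a^3/3 + 13*a^2/9 + 17*a/9 + 7/9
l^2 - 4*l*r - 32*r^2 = (l - 8*r)*(l + 4*r)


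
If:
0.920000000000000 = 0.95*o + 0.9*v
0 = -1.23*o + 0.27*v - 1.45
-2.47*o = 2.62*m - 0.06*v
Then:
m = 0.77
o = -0.77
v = 1.84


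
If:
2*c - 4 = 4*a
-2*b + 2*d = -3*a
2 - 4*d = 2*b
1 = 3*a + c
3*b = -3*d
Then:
No Solution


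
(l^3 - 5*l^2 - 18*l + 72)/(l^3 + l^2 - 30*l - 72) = (l - 3)/(l + 3)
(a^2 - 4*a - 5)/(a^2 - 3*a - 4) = (a - 5)/(a - 4)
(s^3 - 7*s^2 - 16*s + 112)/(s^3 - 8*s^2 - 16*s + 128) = (s - 7)/(s - 8)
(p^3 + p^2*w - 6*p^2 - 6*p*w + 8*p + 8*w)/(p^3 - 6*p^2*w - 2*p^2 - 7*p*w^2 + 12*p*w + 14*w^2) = (p - 4)/(p - 7*w)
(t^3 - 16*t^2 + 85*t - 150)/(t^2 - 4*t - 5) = (t^2 - 11*t + 30)/(t + 1)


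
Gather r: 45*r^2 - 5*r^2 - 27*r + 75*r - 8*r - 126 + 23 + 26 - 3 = 40*r^2 + 40*r - 80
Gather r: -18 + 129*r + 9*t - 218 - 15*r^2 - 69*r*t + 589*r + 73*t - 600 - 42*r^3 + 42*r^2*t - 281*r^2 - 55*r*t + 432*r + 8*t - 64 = -42*r^3 + r^2*(42*t - 296) + r*(1150 - 124*t) + 90*t - 900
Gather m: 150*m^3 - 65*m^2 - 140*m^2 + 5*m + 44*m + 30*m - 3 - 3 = 150*m^3 - 205*m^2 + 79*m - 6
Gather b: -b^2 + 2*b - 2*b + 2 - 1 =1 - b^2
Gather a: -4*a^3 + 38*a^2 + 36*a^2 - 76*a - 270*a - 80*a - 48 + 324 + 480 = -4*a^3 + 74*a^2 - 426*a + 756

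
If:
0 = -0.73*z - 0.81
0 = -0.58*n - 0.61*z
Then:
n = 1.17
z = -1.11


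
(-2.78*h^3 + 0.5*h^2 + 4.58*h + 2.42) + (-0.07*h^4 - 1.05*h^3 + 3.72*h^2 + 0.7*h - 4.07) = -0.07*h^4 - 3.83*h^3 + 4.22*h^2 + 5.28*h - 1.65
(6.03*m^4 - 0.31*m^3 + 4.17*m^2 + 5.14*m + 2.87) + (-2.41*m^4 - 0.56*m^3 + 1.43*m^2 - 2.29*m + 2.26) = 3.62*m^4 - 0.87*m^3 + 5.6*m^2 + 2.85*m + 5.13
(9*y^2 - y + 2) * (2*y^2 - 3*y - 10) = 18*y^4 - 29*y^3 - 83*y^2 + 4*y - 20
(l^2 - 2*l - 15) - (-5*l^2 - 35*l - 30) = 6*l^2 + 33*l + 15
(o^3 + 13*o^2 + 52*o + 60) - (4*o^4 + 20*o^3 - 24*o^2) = -4*o^4 - 19*o^3 + 37*o^2 + 52*o + 60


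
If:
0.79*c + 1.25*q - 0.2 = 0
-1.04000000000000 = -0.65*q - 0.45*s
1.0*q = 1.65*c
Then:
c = 0.07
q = 0.12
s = 2.14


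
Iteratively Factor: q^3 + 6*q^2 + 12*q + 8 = (q + 2)*(q^2 + 4*q + 4) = (q + 2)^2*(q + 2)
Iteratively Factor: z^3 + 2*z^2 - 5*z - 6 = (z - 2)*(z^2 + 4*z + 3) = (z - 2)*(z + 1)*(z + 3)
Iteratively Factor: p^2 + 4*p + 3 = (p + 1)*(p + 3)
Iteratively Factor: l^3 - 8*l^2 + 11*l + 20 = (l - 4)*(l^2 - 4*l - 5) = (l - 5)*(l - 4)*(l + 1)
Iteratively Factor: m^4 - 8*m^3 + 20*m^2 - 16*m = (m - 2)*(m^3 - 6*m^2 + 8*m) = m*(m - 2)*(m^2 - 6*m + 8) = m*(m - 2)^2*(m - 4)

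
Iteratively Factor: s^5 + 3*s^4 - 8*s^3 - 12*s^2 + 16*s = (s + 4)*(s^4 - s^3 - 4*s^2 + 4*s) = (s + 2)*(s + 4)*(s^3 - 3*s^2 + 2*s) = (s - 2)*(s + 2)*(s + 4)*(s^2 - s) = (s - 2)*(s - 1)*(s + 2)*(s + 4)*(s)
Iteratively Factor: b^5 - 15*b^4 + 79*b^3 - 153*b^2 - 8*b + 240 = (b - 5)*(b^4 - 10*b^3 + 29*b^2 - 8*b - 48) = (b - 5)*(b - 3)*(b^3 - 7*b^2 + 8*b + 16) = (b - 5)*(b - 4)*(b - 3)*(b^2 - 3*b - 4) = (b - 5)*(b - 4)*(b - 3)*(b + 1)*(b - 4)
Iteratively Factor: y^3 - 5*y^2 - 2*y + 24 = (y + 2)*(y^2 - 7*y + 12) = (y - 3)*(y + 2)*(y - 4)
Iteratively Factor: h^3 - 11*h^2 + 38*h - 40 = (h - 2)*(h^2 - 9*h + 20) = (h - 4)*(h - 2)*(h - 5)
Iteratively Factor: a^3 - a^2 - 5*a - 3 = (a + 1)*(a^2 - 2*a - 3) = (a - 3)*(a + 1)*(a + 1)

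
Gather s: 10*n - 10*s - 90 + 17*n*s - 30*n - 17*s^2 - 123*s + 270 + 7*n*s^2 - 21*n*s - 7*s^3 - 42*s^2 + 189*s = -20*n - 7*s^3 + s^2*(7*n - 59) + s*(56 - 4*n) + 180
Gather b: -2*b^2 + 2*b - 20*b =-2*b^2 - 18*b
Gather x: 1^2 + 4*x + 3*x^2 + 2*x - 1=3*x^2 + 6*x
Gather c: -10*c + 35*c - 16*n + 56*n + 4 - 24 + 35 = 25*c + 40*n + 15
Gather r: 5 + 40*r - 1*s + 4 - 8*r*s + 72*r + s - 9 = r*(112 - 8*s)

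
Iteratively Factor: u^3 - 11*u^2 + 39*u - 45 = (u - 5)*(u^2 - 6*u + 9) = (u - 5)*(u - 3)*(u - 3)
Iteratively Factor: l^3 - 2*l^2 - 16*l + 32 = (l - 4)*(l^2 + 2*l - 8) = (l - 4)*(l + 4)*(l - 2)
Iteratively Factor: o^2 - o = (o)*(o - 1)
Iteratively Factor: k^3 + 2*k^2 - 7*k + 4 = (k - 1)*(k^2 + 3*k - 4) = (k - 1)^2*(k + 4)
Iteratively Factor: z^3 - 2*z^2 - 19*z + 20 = (z + 4)*(z^2 - 6*z + 5) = (z - 1)*(z + 4)*(z - 5)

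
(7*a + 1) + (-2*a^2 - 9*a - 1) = -2*a^2 - 2*a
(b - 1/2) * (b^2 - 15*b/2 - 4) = b^3 - 8*b^2 - b/4 + 2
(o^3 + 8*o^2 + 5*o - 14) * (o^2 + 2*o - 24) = o^5 + 10*o^4 - 3*o^3 - 196*o^2 - 148*o + 336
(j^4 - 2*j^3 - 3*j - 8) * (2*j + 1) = 2*j^5 - 3*j^4 - 2*j^3 - 6*j^2 - 19*j - 8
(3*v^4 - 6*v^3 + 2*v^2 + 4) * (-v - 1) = -3*v^5 + 3*v^4 + 4*v^3 - 2*v^2 - 4*v - 4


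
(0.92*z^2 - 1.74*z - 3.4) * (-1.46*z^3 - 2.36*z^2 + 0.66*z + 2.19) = -1.3432*z^5 + 0.3692*z^4 + 9.6776*z^3 + 8.8904*z^2 - 6.0546*z - 7.446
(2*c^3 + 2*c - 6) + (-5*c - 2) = 2*c^3 - 3*c - 8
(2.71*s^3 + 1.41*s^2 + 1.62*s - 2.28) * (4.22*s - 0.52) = 11.4362*s^4 + 4.541*s^3 + 6.1032*s^2 - 10.464*s + 1.1856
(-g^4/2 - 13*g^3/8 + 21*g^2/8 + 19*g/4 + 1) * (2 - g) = g^5/2 + 5*g^4/8 - 47*g^3/8 + g^2/2 + 17*g/2 + 2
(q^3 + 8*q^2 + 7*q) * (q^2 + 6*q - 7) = q^5 + 14*q^4 + 48*q^3 - 14*q^2 - 49*q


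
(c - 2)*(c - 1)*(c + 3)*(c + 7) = c^4 + 7*c^3 - 7*c^2 - 43*c + 42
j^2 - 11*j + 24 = (j - 8)*(j - 3)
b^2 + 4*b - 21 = (b - 3)*(b + 7)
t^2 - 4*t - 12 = (t - 6)*(t + 2)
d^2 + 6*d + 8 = (d + 2)*(d + 4)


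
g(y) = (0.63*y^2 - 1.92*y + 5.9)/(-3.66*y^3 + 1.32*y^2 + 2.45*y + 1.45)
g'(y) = (1.26*y - 1.92)/(-3.66*y^3 + 1.32*y^2 + 2.45*y + 1.45) + (0.63*y^2 - 1.92*y + 5.9)*(10.98*y^2 - 2.64*y - 2.45)/(-3.66*y^3 + 1.32*y^2 + 2.45*y + 1.45)^2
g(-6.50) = 0.04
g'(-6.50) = 0.01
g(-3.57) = 0.12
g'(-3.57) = 0.06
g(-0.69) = 4.73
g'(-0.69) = 11.93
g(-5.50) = 0.06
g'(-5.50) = 0.02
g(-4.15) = 0.09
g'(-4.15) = 0.04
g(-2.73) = 0.20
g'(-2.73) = 0.15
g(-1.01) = 2.07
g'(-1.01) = 5.00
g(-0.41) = 7.39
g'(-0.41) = 1.19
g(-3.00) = 0.17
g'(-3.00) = 0.11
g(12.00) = -0.01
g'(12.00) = 0.00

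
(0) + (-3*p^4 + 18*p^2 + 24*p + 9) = -3*p^4 + 18*p^2 + 24*p + 9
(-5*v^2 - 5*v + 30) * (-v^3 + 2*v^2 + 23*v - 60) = 5*v^5 - 5*v^4 - 155*v^3 + 245*v^2 + 990*v - 1800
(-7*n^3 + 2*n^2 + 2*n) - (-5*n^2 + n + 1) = -7*n^3 + 7*n^2 + n - 1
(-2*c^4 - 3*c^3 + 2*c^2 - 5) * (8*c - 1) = -16*c^5 - 22*c^4 + 19*c^3 - 2*c^2 - 40*c + 5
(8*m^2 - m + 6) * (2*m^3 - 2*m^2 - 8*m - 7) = 16*m^5 - 18*m^4 - 50*m^3 - 60*m^2 - 41*m - 42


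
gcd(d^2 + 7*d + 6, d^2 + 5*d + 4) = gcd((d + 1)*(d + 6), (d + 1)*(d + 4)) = d + 1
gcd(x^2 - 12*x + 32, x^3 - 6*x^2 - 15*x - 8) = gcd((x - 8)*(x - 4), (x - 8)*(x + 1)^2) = x - 8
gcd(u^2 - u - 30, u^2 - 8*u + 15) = 1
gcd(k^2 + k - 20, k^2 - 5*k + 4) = k - 4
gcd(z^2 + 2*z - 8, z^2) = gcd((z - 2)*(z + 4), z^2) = 1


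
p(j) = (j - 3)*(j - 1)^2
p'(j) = (j - 3)*(2*j - 2) + (j - 1)^2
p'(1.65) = -1.33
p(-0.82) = -12.65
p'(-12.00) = 559.00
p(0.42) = -0.87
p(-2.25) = -55.45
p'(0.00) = 7.00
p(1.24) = -0.10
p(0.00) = -3.00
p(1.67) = -0.60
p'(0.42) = 3.33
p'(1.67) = -1.33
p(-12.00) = -2535.00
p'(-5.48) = 151.89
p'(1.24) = -0.79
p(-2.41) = -62.91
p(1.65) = -0.57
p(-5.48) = -356.08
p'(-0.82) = 17.22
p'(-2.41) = 48.52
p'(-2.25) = 44.69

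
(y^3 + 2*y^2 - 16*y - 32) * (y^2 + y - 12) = y^5 + 3*y^4 - 26*y^3 - 72*y^2 + 160*y + 384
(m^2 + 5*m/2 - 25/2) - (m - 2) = m^2 + 3*m/2 - 21/2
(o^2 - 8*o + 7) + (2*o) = o^2 - 6*o + 7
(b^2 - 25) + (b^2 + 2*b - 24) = 2*b^2 + 2*b - 49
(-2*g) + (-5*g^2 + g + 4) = -5*g^2 - g + 4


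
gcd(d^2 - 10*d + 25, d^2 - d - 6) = 1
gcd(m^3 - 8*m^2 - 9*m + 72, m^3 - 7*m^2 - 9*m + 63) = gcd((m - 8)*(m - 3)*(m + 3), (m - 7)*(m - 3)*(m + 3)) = m^2 - 9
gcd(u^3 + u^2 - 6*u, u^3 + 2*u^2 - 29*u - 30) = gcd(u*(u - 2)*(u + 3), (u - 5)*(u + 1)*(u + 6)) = 1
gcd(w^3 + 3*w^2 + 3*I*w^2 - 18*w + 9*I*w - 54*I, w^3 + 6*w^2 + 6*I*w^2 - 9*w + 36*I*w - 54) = w^2 + w*(6 + 3*I) + 18*I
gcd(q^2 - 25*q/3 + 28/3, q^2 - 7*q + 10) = 1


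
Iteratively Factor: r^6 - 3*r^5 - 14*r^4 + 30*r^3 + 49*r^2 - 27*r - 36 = (r - 4)*(r^5 + r^4 - 10*r^3 - 10*r^2 + 9*r + 9) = (r - 4)*(r + 1)*(r^4 - 10*r^2 + 9) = (r - 4)*(r + 1)*(r + 3)*(r^3 - 3*r^2 - r + 3) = (r - 4)*(r - 3)*(r + 1)*(r + 3)*(r^2 - 1) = (r - 4)*(r - 3)*(r + 1)^2*(r + 3)*(r - 1)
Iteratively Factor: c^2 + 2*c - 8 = (c + 4)*(c - 2)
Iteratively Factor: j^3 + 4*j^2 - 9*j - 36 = (j + 3)*(j^2 + j - 12) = (j - 3)*(j + 3)*(j + 4)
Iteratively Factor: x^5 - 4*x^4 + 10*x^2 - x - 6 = (x + 1)*(x^4 - 5*x^3 + 5*x^2 + 5*x - 6) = (x - 3)*(x + 1)*(x^3 - 2*x^2 - x + 2) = (x - 3)*(x - 2)*(x + 1)*(x^2 - 1) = (x - 3)*(x - 2)*(x - 1)*(x + 1)*(x + 1)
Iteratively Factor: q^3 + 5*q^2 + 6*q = (q)*(q^2 + 5*q + 6) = q*(q + 3)*(q + 2)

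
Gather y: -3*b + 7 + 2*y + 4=-3*b + 2*y + 11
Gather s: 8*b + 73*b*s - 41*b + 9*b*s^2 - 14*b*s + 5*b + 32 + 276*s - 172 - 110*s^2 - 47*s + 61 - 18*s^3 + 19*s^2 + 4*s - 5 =-28*b - 18*s^3 + s^2*(9*b - 91) + s*(59*b + 233) - 84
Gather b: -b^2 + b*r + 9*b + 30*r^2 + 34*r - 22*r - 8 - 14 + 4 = -b^2 + b*(r + 9) + 30*r^2 + 12*r - 18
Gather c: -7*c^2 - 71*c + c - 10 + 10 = -7*c^2 - 70*c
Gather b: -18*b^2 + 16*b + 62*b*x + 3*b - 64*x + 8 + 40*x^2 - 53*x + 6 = -18*b^2 + b*(62*x + 19) + 40*x^2 - 117*x + 14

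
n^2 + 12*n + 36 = (n + 6)^2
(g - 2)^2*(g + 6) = g^3 + 2*g^2 - 20*g + 24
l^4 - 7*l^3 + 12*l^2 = l^2*(l - 4)*(l - 3)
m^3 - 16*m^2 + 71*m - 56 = (m - 8)*(m - 7)*(m - 1)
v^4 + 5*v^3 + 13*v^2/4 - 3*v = v*(v - 1/2)*(v + 3/2)*(v + 4)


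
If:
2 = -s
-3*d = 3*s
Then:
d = 2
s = -2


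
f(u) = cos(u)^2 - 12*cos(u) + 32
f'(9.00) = 5.70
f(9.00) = 43.76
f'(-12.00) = 5.53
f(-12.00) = 22.59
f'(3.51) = -4.99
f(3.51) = 44.07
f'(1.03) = 9.40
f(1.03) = 26.09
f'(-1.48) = -11.77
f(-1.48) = 30.92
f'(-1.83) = -12.09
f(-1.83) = 35.14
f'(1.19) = 10.45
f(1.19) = 27.68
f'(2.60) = 7.07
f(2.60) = 43.02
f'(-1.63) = -12.10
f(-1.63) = 32.71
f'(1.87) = 12.03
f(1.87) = 35.62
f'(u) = -2*sin(u)*cos(u) + 12*sin(u)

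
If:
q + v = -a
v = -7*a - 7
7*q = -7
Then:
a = -4/3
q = -1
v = 7/3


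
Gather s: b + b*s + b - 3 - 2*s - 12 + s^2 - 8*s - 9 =2*b + s^2 + s*(b - 10) - 24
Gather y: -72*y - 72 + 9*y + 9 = -63*y - 63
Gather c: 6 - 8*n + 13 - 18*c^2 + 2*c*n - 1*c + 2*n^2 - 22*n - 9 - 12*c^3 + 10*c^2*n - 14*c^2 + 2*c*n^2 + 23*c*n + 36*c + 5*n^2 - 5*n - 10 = -12*c^3 + c^2*(10*n - 32) + c*(2*n^2 + 25*n + 35) + 7*n^2 - 35*n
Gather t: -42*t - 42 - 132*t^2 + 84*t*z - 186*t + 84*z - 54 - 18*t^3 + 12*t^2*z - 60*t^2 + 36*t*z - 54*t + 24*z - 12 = -18*t^3 + t^2*(12*z - 192) + t*(120*z - 282) + 108*z - 108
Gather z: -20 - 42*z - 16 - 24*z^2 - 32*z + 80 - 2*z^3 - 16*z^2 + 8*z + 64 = -2*z^3 - 40*z^2 - 66*z + 108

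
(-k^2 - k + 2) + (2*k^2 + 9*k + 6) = k^2 + 8*k + 8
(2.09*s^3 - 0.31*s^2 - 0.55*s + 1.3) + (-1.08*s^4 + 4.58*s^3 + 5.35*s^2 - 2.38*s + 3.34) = -1.08*s^4 + 6.67*s^3 + 5.04*s^2 - 2.93*s + 4.64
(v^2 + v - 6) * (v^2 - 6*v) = v^4 - 5*v^3 - 12*v^2 + 36*v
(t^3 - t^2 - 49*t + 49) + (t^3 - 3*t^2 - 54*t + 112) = 2*t^3 - 4*t^2 - 103*t + 161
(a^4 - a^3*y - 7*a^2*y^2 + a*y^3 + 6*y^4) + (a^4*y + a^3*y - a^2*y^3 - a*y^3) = a^4*y + a^4 - a^2*y^3 - 7*a^2*y^2 + 6*y^4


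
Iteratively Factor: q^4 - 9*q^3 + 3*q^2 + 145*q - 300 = (q - 3)*(q^3 - 6*q^2 - 15*q + 100) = (q - 5)*(q - 3)*(q^2 - q - 20) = (q - 5)^2*(q - 3)*(q + 4)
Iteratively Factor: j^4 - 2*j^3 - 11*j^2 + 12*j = (j - 1)*(j^3 - j^2 - 12*j) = (j - 1)*(j + 3)*(j^2 - 4*j) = (j - 4)*(j - 1)*(j + 3)*(j)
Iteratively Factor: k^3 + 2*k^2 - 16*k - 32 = (k + 2)*(k^2 - 16) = (k + 2)*(k + 4)*(k - 4)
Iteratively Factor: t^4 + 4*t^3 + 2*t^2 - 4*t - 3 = (t + 3)*(t^3 + t^2 - t - 1) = (t - 1)*(t + 3)*(t^2 + 2*t + 1) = (t - 1)*(t + 1)*(t + 3)*(t + 1)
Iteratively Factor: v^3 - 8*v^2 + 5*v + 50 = (v - 5)*(v^2 - 3*v - 10) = (v - 5)^2*(v + 2)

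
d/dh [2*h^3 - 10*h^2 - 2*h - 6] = 6*h^2 - 20*h - 2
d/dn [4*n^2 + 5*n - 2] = 8*n + 5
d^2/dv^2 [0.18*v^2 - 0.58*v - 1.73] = 0.360000000000000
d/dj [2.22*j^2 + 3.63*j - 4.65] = 4.44*j + 3.63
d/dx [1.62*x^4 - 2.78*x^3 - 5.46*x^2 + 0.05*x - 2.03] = 6.48*x^3 - 8.34*x^2 - 10.92*x + 0.05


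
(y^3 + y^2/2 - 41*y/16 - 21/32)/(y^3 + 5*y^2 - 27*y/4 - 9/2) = (16*y^2 + 32*y + 7)/(8*(2*y^2 + 13*y + 6))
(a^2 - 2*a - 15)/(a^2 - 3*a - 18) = (a - 5)/(a - 6)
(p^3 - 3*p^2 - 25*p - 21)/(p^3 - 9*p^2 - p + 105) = (p + 1)/(p - 5)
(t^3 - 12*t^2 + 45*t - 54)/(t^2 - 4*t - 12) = (t^2 - 6*t + 9)/(t + 2)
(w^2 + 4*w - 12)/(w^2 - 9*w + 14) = (w + 6)/(w - 7)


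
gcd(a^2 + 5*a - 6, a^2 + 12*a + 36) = a + 6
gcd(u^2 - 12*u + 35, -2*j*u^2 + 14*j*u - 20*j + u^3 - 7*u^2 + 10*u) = u - 5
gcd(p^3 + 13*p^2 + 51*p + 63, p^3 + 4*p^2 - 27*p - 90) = p + 3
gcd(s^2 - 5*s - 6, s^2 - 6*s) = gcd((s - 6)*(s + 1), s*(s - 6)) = s - 6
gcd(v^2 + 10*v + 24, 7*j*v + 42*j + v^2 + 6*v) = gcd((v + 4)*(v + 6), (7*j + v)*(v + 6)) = v + 6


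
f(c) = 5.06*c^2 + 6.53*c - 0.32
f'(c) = 10.12*c + 6.53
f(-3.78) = 47.30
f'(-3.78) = -31.72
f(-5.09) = 97.54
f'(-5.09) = -44.98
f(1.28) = 16.33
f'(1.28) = 19.48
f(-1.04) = -1.64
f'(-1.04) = -3.99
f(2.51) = 47.95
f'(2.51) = 31.93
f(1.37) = 18.12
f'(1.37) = 20.39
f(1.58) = 22.63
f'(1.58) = 22.52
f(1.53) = 21.52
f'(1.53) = 22.01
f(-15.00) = 1040.23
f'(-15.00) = -145.27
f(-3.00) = 25.63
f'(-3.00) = -23.83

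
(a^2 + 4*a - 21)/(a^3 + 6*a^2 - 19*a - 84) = (a - 3)/(a^2 - a - 12)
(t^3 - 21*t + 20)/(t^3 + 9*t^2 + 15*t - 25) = (t - 4)/(t + 5)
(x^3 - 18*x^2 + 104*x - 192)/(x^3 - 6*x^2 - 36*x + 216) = (x^2 - 12*x + 32)/(x^2 - 36)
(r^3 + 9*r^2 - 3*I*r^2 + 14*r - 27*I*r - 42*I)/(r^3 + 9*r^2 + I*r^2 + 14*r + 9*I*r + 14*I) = (r - 3*I)/(r + I)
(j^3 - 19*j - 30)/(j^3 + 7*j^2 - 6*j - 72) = (j^3 - 19*j - 30)/(j^3 + 7*j^2 - 6*j - 72)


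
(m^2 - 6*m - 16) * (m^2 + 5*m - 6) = m^4 - m^3 - 52*m^2 - 44*m + 96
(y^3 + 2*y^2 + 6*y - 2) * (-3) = -3*y^3 - 6*y^2 - 18*y + 6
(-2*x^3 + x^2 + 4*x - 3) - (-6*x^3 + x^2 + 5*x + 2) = 4*x^3 - x - 5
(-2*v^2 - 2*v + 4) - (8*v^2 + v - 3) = -10*v^2 - 3*v + 7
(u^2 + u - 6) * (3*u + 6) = 3*u^3 + 9*u^2 - 12*u - 36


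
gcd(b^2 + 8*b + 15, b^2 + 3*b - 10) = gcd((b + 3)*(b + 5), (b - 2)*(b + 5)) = b + 5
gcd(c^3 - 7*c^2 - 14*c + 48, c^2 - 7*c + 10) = c - 2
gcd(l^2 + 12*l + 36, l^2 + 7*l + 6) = l + 6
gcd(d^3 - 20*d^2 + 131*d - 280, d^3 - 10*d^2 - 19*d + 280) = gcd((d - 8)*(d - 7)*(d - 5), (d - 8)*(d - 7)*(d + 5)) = d^2 - 15*d + 56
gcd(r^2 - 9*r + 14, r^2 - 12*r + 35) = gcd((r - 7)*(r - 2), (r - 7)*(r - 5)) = r - 7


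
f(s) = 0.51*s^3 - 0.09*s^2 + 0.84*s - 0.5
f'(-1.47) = 4.41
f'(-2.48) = 10.70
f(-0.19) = -0.67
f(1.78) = 3.59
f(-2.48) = -10.92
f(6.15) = 119.89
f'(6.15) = 57.60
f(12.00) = 877.90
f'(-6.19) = 60.58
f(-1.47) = -3.55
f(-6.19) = -130.11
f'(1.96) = 6.36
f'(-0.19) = 0.93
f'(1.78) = 5.37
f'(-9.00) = 126.39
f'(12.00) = 219.00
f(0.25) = -0.29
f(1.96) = 4.64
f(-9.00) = -387.14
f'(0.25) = 0.89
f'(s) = 1.53*s^2 - 0.18*s + 0.84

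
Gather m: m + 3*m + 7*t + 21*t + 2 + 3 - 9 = 4*m + 28*t - 4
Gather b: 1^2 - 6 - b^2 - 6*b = -b^2 - 6*b - 5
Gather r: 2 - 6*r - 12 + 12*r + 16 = 6*r + 6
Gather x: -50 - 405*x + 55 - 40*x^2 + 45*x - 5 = -40*x^2 - 360*x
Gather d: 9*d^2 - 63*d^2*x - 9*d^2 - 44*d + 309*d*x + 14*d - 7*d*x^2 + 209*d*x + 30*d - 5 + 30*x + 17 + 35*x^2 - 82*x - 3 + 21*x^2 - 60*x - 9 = -63*d^2*x + d*(-7*x^2 + 518*x) + 56*x^2 - 112*x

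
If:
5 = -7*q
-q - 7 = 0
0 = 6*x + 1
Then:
No Solution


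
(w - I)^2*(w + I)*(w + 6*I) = w^4 + 5*I*w^3 + 7*w^2 + 5*I*w + 6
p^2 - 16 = (p - 4)*(p + 4)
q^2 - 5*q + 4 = (q - 4)*(q - 1)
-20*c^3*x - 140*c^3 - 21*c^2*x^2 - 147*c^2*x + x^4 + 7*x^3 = (-5*c + x)*(c + x)*(4*c + x)*(x + 7)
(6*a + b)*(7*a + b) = 42*a^2 + 13*a*b + b^2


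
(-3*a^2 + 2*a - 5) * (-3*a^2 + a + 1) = 9*a^4 - 9*a^3 + 14*a^2 - 3*a - 5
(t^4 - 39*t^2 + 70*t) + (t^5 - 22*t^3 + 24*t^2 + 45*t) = t^5 + t^4 - 22*t^3 - 15*t^2 + 115*t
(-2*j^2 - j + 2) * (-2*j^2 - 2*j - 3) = 4*j^4 + 6*j^3 + 4*j^2 - j - 6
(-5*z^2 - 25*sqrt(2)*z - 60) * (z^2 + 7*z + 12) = -5*z^4 - 25*sqrt(2)*z^3 - 35*z^3 - 175*sqrt(2)*z^2 - 120*z^2 - 300*sqrt(2)*z - 420*z - 720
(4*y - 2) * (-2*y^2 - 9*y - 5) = -8*y^3 - 32*y^2 - 2*y + 10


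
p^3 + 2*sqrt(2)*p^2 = p^2*(p + 2*sqrt(2))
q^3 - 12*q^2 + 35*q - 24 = (q - 8)*(q - 3)*(q - 1)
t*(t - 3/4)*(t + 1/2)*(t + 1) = t^4 + 3*t^3/4 - 5*t^2/8 - 3*t/8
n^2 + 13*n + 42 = (n + 6)*(n + 7)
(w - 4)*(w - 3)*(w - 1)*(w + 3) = w^4 - 5*w^3 - 5*w^2 + 45*w - 36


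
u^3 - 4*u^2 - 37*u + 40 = (u - 8)*(u - 1)*(u + 5)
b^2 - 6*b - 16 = (b - 8)*(b + 2)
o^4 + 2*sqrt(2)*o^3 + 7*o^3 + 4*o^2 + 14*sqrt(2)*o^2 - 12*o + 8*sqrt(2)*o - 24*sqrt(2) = (o - 1)*(o + 2)*(o + 6)*(o + 2*sqrt(2))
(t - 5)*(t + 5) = t^2 - 25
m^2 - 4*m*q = m*(m - 4*q)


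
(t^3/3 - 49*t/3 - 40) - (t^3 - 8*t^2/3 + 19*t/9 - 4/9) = -2*t^3/3 + 8*t^2/3 - 166*t/9 - 356/9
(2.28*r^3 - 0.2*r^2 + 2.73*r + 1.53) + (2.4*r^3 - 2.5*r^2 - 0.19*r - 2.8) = 4.68*r^3 - 2.7*r^2 + 2.54*r - 1.27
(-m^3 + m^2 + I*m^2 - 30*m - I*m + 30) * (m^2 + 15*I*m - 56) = -m^5 + m^4 - 14*I*m^4 + 11*m^3 + 14*I*m^3 - 11*m^2 - 506*I*m^2 + 1680*m + 506*I*m - 1680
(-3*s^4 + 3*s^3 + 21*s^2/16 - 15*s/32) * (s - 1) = -3*s^5 + 6*s^4 - 27*s^3/16 - 57*s^2/32 + 15*s/32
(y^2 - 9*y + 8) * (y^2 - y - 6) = y^4 - 10*y^3 + 11*y^2 + 46*y - 48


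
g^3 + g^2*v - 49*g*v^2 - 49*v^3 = (g - 7*v)*(g + v)*(g + 7*v)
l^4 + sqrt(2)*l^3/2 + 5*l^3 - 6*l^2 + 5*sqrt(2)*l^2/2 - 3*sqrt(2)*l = l*(l - 1)*(l + 6)*(l + sqrt(2)/2)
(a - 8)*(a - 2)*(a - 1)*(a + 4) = a^4 - 7*a^3 - 18*a^2 + 88*a - 64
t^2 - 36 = (t - 6)*(t + 6)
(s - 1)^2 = s^2 - 2*s + 1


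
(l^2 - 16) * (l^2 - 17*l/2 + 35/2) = l^4 - 17*l^3/2 + 3*l^2/2 + 136*l - 280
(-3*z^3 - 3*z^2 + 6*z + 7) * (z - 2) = -3*z^4 + 3*z^3 + 12*z^2 - 5*z - 14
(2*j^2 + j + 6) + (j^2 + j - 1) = 3*j^2 + 2*j + 5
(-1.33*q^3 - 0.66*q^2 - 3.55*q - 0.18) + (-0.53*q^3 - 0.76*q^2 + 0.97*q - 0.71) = -1.86*q^3 - 1.42*q^2 - 2.58*q - 0.89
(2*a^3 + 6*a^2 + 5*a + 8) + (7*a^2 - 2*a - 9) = 2*a^3 + 13*a^2 + 3*a - 1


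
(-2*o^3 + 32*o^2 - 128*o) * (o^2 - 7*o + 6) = -2*o^5 + 46*o^4 - 364*o^3 + 1088*o^2 - 768*o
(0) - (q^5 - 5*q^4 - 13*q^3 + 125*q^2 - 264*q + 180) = -q^5 + 5*q^4 + 13*q^3 - 125*q^2 + 264*q - 180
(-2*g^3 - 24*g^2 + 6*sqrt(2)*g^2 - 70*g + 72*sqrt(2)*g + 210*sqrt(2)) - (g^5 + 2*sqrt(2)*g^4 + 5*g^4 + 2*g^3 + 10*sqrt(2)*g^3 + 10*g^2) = -g^5 - 5*g^4 - 2*sqrt(2)*g^4 - 10*sqrt(2)*g^3 - 4*g^3 - 34*g^2 + 6*sqrt(2)*g^2 - 70*g + 72*sqrt(2)*g + 210*sqrt(2)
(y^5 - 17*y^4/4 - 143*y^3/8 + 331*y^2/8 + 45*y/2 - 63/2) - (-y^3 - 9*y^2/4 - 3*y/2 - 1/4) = y^5 - 17*y^4/4 - 135*y^3/8 + 349*y^2/8 + 24*y - 125/4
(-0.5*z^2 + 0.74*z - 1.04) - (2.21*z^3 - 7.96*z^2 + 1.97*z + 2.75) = -2.21*z^3 + 7.46*z^2 - 1.23*z - 3.79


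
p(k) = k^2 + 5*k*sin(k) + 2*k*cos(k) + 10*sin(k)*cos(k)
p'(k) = -2*k*sin(k) + 5*k*cos(k) + 2*k - 10*sin(k)^2 + 5*sin(k) + 10*cos(k)^2 + 2*cos(k)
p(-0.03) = -0.35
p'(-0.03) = 11.62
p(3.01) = 3.77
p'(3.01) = -1.36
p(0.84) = 9.92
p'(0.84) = 7.20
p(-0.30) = -2.86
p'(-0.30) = 6.48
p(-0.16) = -1.74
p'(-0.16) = 9.51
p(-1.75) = 14.05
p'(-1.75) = -20.03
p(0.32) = 4.20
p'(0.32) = 13.45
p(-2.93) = 19.44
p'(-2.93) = 13.34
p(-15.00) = 301.50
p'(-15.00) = 4.24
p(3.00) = 3.78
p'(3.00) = -1.37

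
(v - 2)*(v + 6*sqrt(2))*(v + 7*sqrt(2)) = v^3 - 2*v^2 + 13*sqrt(2)*v^2 - 26*sqrt(2)*v + 84*v - 168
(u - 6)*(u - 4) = u^2 - 10*u + 24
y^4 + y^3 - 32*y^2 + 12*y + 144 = (y - 4)*(y - 3)*(y + 2)*(y + 6)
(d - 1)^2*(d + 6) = d^3 + 4*d^2 - 11*d + 6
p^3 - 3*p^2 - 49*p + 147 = (p - 7)*(p - 3)*(p + 7)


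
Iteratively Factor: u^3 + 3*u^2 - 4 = (u + 2)*(u^2 + u - 2) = (u - 1)*(u + 2)*(u + 2)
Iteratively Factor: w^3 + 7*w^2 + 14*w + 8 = (w + 4)*(w^2 + 3*w + 2) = (w + 1)*(w + 4)*(w + 2)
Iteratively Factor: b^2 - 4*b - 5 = (b - 5)*(b + 1)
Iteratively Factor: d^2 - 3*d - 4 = (d + 1)*(d - 4)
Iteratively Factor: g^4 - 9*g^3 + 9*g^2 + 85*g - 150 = (g - 2)*(g^3 - 7*g^2 - 5*g + 75) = (g - 5)*(g - 2)*(g^2 - 2*g - 15) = (g - 5)^2*(g - 2)*(g + 3)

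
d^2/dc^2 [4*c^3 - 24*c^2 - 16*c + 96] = 24*c - 48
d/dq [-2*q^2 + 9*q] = 9 - 4*q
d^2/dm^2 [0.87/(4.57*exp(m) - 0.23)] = (18.169863*exp(m) + 0.914457)*exp(m)/(4.57*exp(m) - 0.23)^3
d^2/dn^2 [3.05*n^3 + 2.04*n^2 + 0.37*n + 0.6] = 18.3*n + 4.08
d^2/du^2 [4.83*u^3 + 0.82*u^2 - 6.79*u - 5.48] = 28.98*u + 1.64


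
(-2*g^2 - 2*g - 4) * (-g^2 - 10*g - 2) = 2*g^4 + 22*g^3 + 28*g^2 + 44*g + 8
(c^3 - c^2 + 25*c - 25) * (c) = c^4 - c^3 + 25*c^2 - 25*c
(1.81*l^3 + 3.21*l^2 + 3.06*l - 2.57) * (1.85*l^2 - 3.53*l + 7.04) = 3.3485*l^5 - 0.450799999999999*l^4 + 7.0721*l^3 + 7.0421*l^2 + 30.6145*l - 18.0928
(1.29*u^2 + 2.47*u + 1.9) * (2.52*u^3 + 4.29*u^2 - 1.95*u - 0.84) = 3.2508*u^5 + 11.7585*u^4 + 12.8688*u^3 + 2.2509*u^2 - 5.7798*u - 1.596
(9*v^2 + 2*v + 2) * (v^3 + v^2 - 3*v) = 9*v^5 + 11*v^4 - 23*v^3 - 4*v^2 - 6*v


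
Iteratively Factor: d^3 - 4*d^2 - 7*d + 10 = (d + 2)*(d^2 - 6*d + 5) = (d - 5)*(d + 2)*(d - 1)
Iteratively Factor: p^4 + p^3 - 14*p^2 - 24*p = (p + 3)*(p^3 - 2*p^2 - 8*p) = p*(p + 3)*(p^2 - 2*p - 8) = p*(p + 2)*(p + 3)*(p - 4)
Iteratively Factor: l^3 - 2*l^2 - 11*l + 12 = (l + 3)*(l^2 - 5*l + 4) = (l - 1)*(l + 3)*(l - 4)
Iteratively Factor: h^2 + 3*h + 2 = (h + 1)*(h + 2)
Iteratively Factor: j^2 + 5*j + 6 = (j + 2)*(j + 3)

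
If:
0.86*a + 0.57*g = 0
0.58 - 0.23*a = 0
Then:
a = 2.52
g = -3.80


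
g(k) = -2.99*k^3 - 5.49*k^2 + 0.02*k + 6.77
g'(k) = -8.97*k^2 - 10.98*k + 0.02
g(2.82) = -103.89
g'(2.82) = -102.28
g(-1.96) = 8.15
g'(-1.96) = -12.92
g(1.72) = -24.65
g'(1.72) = -45.40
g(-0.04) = 6.76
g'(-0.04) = 0.44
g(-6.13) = 489.09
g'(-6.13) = -269.74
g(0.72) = 2.82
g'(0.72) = -12.54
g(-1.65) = 5.22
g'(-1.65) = -6.28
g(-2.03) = 9.12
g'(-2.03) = -14.66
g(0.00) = 6.77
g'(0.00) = 0.02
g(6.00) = -836.59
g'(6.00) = -388.78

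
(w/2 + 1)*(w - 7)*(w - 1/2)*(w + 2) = w^4/2 - 7*w^3/4 - 45*w^2/4 - 8*w + 7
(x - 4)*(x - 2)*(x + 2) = x^3 - 4*x^2 - 4*x + 16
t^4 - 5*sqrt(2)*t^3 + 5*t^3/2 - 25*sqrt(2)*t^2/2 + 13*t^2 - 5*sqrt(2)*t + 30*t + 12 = (t + 1/2)*(t + 2)*(t - 3*sqrt(2))*(t - 2*sqrt(2))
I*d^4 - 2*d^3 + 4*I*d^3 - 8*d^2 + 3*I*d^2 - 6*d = d*(d + 3)*(d + 2*I)*(I*d + I)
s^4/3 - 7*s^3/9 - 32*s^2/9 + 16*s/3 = s*(s/3 + 1)*(s - 4)*(s - 4/3)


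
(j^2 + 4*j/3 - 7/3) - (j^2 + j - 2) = j/3 - 1/3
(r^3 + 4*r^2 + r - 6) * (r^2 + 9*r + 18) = r^5 + 13*r^4 + 55*r^3 + 75*r^2 - 36*r - 108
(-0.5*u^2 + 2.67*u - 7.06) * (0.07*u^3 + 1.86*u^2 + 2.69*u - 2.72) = -0.035*u^5 - 0.7431*u^4 + 3.127*u^3 - 4.5893*u^2 - 26.2538*u + 19.2032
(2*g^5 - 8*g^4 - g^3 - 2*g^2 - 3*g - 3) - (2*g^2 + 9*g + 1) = 2*g^5 - 8*g^4 - g^3 - 4*g^2 - 12*g - 4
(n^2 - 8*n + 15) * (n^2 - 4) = n^4 - 8*n^3 + 11*n^2 + 32*n - 60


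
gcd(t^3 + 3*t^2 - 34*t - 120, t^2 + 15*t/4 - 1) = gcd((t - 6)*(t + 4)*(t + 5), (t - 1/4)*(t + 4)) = t + 4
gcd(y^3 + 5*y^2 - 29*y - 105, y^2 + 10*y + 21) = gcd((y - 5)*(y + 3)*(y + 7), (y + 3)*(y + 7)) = y^2 + 10*y + 21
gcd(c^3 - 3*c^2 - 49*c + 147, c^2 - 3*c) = c - 3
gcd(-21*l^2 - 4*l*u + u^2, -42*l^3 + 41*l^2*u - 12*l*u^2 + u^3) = -7*l + u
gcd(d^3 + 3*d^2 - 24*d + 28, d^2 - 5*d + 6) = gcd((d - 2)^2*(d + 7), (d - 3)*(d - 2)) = d - 2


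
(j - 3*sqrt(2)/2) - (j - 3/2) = 3/2 - 3*sqrt(2)/2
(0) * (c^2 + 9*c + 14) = 0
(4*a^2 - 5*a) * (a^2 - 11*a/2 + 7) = 4*a^4 - 27*a^3 + 111*a^2/2 - 35*a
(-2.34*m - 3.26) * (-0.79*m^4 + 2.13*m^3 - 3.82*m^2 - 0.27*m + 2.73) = 1.8486*m^5 - 2.4088*m^4 + 1.995*m^3 + 13.085*m^2 - 5.508*m - 8.8998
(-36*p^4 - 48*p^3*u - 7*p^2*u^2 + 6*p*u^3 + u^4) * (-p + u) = 36*p^5 + 12*p^4*u - 41*p^3*u^2 - 13*p^2*u^3 + 5*p*u^4 + u^5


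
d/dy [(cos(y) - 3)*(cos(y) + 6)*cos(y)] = 3*(sin(y)^2 - 2*cos(y) + 5)*sin(y)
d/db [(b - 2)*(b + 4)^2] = 3*b*(b + 4)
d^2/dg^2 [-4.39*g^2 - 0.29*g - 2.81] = -8.78000000000000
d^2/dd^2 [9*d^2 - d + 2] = 18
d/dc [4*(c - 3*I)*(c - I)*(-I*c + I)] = -12*I*c^2 + 8*c*(-4 + I) + 16 + 12*I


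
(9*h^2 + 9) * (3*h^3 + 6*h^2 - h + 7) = 27*h^5 + 54*h^4 + 18*h^3 + 117*h^2 - 9*h + 63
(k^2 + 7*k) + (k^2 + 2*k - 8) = 2*k^2 + 9*k - 8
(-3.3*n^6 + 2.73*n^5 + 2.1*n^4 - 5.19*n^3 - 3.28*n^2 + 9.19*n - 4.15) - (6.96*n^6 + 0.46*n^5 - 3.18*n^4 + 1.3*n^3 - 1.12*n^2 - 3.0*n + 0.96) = -10.26*n^6 + 2.27*n^5 + 5.28*n^4 - 6.49*n^3 - 2.16*n^2 + 12.19*n - 5.11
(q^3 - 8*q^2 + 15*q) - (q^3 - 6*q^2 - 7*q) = -2*q^2 + 22*q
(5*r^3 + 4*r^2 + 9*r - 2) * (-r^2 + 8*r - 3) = -5*r^5 + 36*r^4 + 8*r^3 + 62*r^2 - 43*r + 6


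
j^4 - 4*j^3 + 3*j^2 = j^2*(j - 3)*(j - 1)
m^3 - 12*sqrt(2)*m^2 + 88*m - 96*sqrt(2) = (m - 6*sqrt(2))*(m - 4*sqrt(2))*(m - 2*sqrt(2))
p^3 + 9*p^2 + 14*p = p*(p + 2)*(p + 7)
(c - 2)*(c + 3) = c^2 + c - 6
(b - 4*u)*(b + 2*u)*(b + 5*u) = b^3 + 3*b^2*u - 18*b*u^2 - 40*u^3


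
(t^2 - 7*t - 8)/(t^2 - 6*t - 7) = (t - 8)/(t - 7)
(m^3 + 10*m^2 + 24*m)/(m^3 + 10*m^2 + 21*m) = (m^2 + 10*m + 24)/(m^2 + 10*m + 21)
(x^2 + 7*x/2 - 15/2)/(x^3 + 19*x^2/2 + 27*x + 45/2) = (2*x - 3)/(2*x^2 + 9*x + 9)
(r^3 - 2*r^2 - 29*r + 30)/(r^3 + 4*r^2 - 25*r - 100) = (r^2 - 7*r + 6)/(r^2 - r - 20)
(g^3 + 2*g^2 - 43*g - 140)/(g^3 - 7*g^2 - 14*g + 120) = (g^2 - 2*g - 35)/(g^2 - 11*g + 30)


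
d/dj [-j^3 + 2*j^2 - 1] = j*(4 - 3*j)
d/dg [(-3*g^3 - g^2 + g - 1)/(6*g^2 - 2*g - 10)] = (-9*g^4 + 6*g^3 + 43*g^2 + 16*g - 6)/(2*(9*g^4 - 6*g^3 - 29*g^2 + 10*g + 25))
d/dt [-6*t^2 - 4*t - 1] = -12*t - 4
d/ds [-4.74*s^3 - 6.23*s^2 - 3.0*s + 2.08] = -14.22*s^2 - 12.46*s - 3.0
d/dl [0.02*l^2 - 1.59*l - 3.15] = 0.04*l - 1.59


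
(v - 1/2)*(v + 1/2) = v^2 - 1/4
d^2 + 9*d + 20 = (d + 4)*(d + 5)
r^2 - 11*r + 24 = (r - 8)*(r - 3)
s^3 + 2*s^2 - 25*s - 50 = (s - 5)*(s + 2)*(s + 5)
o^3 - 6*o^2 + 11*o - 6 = (o - 3)*(o - 2)*(o - 1)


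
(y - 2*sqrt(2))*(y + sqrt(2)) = y^2 - sqrt(2)*y - 4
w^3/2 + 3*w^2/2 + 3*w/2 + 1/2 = (w/2 + 1/2)*(w + 1)^2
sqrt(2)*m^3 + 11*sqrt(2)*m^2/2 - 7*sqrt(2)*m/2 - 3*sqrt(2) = (m - 1)*(m + 6)*(sqrt(2)*m + sqrt(2)/2)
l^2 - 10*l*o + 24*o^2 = (l - 6*o)*(l - 4*o)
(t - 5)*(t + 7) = t^2 + 2*t - 35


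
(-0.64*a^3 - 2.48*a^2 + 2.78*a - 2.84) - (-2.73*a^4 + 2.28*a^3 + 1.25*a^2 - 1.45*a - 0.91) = 2.73*a^4 - 2.92*a^3 - 3.73*a^2 + 4.23*a - 1.93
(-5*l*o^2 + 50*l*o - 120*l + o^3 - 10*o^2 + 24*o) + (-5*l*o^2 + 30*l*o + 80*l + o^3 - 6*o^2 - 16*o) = -10*l*o^2 + 80*l*o - 40*l + 2*o^3 - 16*o^2 + 8*o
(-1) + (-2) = -3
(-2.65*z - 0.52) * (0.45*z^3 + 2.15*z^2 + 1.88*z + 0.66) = -1.1925*z^4 - 5.9315*z^3 - 6.1*z^2 - 2.7266*z - 0.3432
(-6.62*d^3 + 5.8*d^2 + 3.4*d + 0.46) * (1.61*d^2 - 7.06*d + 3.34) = -10.6582*d^5 + 56.0752*d^4 - 57.5848*d^3 - 3.8914*d^2 + 8.1084*d + 1.5364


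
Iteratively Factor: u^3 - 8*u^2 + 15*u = (u - 5)*(u^2 - 3*u) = (u - 5)*(u - 3)*(u)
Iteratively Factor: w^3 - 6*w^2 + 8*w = (w - 4)*(w^2 - 2*w) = w*(w - 4)*(w - 2)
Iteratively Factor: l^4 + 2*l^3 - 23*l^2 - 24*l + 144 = (l - 3)*(l^3 + 5*l^2 - 8*l - 48) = (l - 3)*(l + 4)*(l^2 + l - 12) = (l - 3)*(l + 4)^2*(l - 3)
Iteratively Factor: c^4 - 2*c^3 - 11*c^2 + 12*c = (c)*(c^3 - 2*c^2 - 11*c + 12) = c*(c - 4)*(c^2 + 2*c - 3) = c*(c - 4)*(c + 3)*(c - 1)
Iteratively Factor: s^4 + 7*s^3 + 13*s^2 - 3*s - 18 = (s + 3)*(s^3 + 4*s^2 + s - 6) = (s + 3)^2*(s^2 + s - 2) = (s + 2)*(s + 3)^2*(s - 1)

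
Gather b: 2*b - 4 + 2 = 2*b - 2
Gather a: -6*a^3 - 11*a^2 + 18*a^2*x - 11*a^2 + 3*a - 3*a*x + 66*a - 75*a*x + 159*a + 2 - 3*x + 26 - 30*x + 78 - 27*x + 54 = -6*a^3 + a^2*(18*x - 22) + a*(228 - 78*x) - 60*x + 160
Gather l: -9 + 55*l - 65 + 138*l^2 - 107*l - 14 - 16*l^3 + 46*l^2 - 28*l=-16*l^3 + 184*l^2 - 80*l - 88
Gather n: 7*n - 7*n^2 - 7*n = -7*n^2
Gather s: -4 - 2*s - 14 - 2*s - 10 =-4*s - 28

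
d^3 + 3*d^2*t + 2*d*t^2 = d*(d + t)*(d + 2*t)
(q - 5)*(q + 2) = q^2 - 3*q - 10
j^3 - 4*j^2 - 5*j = j*(j - 5)*(j + 1)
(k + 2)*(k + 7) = k^2 + 9*k + 14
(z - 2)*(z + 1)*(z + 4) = z^3 + 3*z^2 - 6*z - 8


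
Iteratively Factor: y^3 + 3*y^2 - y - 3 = (y - 1)*(y^2 + 4*y + 3) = (y - 1)*(y + 1)*(y + 3)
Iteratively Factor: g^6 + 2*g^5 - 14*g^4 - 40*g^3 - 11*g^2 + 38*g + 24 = (g + 1)*(g^5 + g^4 - 15*g^3 - 25*g^2 + 14*g + 24) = (g + 1)^2*(g^4 - 15*g^2 - 10*g + 24) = (g + 1)^2*(g + 2)*(g^3 - 2*g^2 - 11*g + 12) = (g + 1)^2*(g + 2)*(g + 3)*(g^2 - 5*g + 4) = (g - 4)*(g + 1)^2*(g + 2)*(g + 3)*(g - 1)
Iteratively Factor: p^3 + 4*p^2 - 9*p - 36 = (p - 3)*(p^2 + 7*p + 12) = (p - 3)*(p + 4)*(p + 3)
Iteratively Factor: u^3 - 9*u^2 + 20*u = (u - 5)*(u^2 - 4*u) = u*(u - 5)*(u - 4)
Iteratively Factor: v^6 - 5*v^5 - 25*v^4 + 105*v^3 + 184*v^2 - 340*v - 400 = (v - 5)*(v^5 - 25*v^3 - 20*v^2 + 84*v + 80) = (v - 5)*(v - 2)*(v^4 + 2*v^3 - 21*v^2 - 62*v - 40) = (v - 5)*(v - 2)*(v + 4)*(v^3 - 2*v^2 - 13*v - 10) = (v - 5)^2*(v - 2)*(v + 4)*(v^2 + 3*v + 2) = (v - 5)^2*(v - 2)*(v + 1)*(v + 4)*(v + 2)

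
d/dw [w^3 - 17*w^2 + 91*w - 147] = 3*w^2 - 34*w + 91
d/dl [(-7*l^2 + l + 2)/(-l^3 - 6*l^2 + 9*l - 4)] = (-7*l^4 + 2*l^3 - 51*l^2 + 80*l - 22)/(l^6 + 12*l^5 + 18*l^4 - 100*l^3 + 129*l^2 - 72*l + 16)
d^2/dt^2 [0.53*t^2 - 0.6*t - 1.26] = 1.06000000000000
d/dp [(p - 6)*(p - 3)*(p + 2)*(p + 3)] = 4*p^3 - 12*p^2 - 42*p + 36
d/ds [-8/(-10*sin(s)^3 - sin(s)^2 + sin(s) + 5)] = 8*(-30*sin(s)^2 - 2*sin(s) + 1)*cos(s)/(10*sin(s)^3 + sin(s)^2 - sin(s) - 5)^2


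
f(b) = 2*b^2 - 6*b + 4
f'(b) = 4*b - 6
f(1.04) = -0.08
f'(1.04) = -1.84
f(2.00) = 0.00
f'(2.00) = 2.00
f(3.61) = 8.40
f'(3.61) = 8.44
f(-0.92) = 11.21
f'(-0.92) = -9.68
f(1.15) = -0.26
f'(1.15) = -1.40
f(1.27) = -0.39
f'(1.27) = -0.92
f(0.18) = 2.98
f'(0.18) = -5.28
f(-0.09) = 4.56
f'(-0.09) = -6.36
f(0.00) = 4.00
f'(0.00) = -6.00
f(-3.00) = 40.00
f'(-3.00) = -18.00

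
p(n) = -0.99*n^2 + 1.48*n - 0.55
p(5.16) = -19.27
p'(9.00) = -16.34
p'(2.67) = -3.81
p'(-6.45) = 14.25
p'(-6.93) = 15.20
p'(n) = 1.48 - 1.98*n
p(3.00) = -5.02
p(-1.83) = -6.57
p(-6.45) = -51.28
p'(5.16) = -8.74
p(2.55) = -3.21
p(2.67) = -3.66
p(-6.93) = -58.35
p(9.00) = -67.42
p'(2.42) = -3.31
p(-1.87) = -6.78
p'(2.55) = -3.57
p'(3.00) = -4.46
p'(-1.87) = 5.18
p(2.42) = -2.77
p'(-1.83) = 5.10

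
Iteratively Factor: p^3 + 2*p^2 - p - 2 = (p + 1)*(p^2 + p - 2) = (p - 1)*(p + 1)*(p + 2)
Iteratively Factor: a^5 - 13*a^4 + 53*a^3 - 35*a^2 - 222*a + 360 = (a - 3)*(a^4 - 10*a^3 + 23*a^2 + 34*a - 120) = (a - 5)*(a - 3)*(a^3 - 5*a^2 - 2*a + 24) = (a - 5)*(a - 4)*(a - 3)*(a^2 - a - 6) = (a - 5)*(a - 4)*(a - 3)^2*(a + 2)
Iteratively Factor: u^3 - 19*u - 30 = (u + 3)*(u^2 - 3*u - 10) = (u + 2)*(u + 3)*(u - 5)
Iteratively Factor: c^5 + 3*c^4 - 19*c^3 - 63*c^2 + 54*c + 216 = (c + 3)*(c^4 - 19*c^2 - 6*c + 72) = (c + 3)^2*(c^3 - 3*c^2 - 10*c + 24) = (c + 3)^3*(c^2 - 6*c + 8) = (c - 4)*(c + 3)^3*(c - 2)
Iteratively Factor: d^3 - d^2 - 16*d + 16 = (d + 4)*(d^2 - 5*d + 4) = (d - 4)*(d + 4)*(d - 1)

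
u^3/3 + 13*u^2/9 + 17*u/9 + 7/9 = (u/3 + 1/3)*(u + 1)*(u + 7/3)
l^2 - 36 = (l - 6)*(l + 6)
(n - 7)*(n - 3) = n^2 - 10*n + 21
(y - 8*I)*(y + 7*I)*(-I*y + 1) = -I*y^3 - 57*I*y + 56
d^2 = d^2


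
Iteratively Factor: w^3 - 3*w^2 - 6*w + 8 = (w - 1)*(w^2 - 2*w - 8) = (w - 4)*(w - 1)*(w + 2)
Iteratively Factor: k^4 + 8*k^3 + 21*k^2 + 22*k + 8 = (k + 1)*(k^3 + 7*k^2 + 14*k + 8) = (k + 1)^2*(k^2 + 6*k + 8) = (k + 1)^2*(k + 4)*(k + 2)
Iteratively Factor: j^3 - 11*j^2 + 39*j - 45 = (j - 5)*(j^2 - 6*j + 9) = (j - 5)*(j - 3)*(j - 3)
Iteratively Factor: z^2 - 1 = (z - 1)*(z + 1)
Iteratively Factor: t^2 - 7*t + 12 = (t - 4)*(t - 3)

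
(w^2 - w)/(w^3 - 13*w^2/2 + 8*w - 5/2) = 2*w/(2*w^2 - 11*w + 5)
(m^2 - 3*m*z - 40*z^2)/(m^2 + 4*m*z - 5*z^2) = (-m + 8*z)/(-m + z)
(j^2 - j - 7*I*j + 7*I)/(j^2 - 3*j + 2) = (j - 7*I)/(j - 2)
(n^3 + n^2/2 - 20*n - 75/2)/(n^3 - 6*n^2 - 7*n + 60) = (n + 5/2)/(n - 4)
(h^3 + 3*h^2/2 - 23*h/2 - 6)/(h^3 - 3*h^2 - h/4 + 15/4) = 2*(2*h^3 + 3*h^2 - 23*h - 12)/(4*h^3 - 12*h^2 - h + 15)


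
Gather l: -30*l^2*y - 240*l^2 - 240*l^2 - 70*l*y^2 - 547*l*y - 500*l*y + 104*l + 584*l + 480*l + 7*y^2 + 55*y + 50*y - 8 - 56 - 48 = l^2*(-30*y - 480) + l*(-70*y^2 - 1047*y + 1168) + 7*y^2 + 105*y - 112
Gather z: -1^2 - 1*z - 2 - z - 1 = -2*z - 4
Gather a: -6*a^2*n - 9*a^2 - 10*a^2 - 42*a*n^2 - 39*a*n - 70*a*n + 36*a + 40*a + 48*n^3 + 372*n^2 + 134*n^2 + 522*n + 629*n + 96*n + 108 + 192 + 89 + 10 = a^2*(-6*n - 19) + a*(-42*n^2 - 109*n + 76) + 48*n^3 + 506*n^2 + 1247*n + 399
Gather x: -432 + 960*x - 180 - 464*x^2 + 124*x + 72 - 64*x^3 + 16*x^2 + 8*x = -64*x^3 - 448*x^2 + 1092*x - 540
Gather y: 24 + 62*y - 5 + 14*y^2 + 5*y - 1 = 14*y^2 + 67*y + 18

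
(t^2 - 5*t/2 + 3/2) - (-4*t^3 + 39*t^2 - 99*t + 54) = 4*t^3 - 38*t^2 + 193*t/2 - 105/2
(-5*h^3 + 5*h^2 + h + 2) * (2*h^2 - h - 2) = -10*h^5 + 15*h^4 + 7*h^3 - 7*h^2 - 4*h - 4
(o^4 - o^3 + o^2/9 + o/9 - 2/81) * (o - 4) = o^5 - 5*o^4 + 37*o^3/9 - o^2/3 - 38*o/81 + 8/81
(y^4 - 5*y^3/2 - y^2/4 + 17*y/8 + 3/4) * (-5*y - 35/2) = -5*y^5 - 5*y^4 + 45*y^3 - 25*y^2/4 - 655*y/16 - 105/8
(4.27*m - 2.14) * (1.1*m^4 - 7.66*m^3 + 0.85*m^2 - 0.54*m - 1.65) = 4.697*m^5 - 35.0622*m^4 + 20.0219*m^3 - 4.1248*m^2 - 5.8899*m + 3.531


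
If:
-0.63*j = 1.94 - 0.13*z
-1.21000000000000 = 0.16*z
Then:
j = -4.64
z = -7.56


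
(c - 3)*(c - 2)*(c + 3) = c^3 - 2*c^2 - 9*c + 18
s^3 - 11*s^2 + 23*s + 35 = (s - 7)*(s - 5)*(s + 1)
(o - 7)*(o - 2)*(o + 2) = o^3 - 7*o^2 - 4*o + 28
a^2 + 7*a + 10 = (a + 2)*(a + 5)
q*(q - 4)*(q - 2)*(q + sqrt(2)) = q^4 - 6*q^3 + sqrt(2)*q^3 - 6*sqrt(2)*q^2 + 8*q^2 + 8*sqrt(2)*q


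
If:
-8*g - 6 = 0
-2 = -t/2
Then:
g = -3/4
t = 4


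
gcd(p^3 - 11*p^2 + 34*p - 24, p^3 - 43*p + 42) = p^2 - 7*p + 6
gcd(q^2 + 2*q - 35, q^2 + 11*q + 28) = q + 7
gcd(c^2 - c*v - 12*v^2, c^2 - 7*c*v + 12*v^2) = -c + 4*v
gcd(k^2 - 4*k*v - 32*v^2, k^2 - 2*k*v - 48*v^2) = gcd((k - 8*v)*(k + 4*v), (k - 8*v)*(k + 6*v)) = -k + 8*v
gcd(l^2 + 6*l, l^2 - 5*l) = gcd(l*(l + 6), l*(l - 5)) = l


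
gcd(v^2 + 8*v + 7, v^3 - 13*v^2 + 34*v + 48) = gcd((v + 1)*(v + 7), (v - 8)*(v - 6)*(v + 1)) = v + 1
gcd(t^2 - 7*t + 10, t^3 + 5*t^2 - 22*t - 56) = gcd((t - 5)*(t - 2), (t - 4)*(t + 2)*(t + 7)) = 1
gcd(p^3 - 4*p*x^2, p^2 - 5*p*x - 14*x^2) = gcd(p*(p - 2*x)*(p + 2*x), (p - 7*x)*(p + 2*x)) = p + 2*x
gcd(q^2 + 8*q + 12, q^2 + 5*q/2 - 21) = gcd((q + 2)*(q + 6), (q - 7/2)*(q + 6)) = q + 6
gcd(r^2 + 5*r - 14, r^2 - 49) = r + 7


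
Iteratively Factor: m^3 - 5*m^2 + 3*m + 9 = (m + 1)*(m^2 - 6*m + 9) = (m - 3)*(m + 1)*(m - 3)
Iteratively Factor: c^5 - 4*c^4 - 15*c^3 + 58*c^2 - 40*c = (c)*(c^4 - 4*c^3 - 15*c^2 + 58*c - 40) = c*(c - 1)*(c^3 - 3*c^2 - 18*c + 40) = c*(c - 2)*(c - 1)*(c^2 - c - 20) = c*(c - 5)*(c - 2)*(c - 1)*(c + 4)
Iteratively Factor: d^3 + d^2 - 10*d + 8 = (d + 4)*(d^2 - 3*d + 2) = (d - 1)*(d + 4)*(d - 2)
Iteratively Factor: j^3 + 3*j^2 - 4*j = (j + 4)*(j^2 - j) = (j - 1)*(j + 4)*(j)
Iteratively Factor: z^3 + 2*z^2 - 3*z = (z - 1)*(z^2 + 3*z) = z*(z - 1)*(z + 3)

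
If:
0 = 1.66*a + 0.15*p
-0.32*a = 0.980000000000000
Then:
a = -3.06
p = 33.89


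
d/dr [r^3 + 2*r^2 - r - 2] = 3*r^2 + 4*r - 1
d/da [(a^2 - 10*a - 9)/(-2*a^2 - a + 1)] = (-21*a^2 - 34*a - 19)/(4*a^4 + 4*a^3 - 3*a^2 - 2*a + 1)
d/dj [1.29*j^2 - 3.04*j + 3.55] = 2.58*j - 3.04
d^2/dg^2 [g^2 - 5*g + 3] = 2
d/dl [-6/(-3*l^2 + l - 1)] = 6*(1 - 6*l)/(3*l^2 - l + 1)^2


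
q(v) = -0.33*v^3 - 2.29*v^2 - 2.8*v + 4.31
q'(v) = -0.99*v^2 - 4.58*v - 2.8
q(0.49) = 2.35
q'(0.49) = -5.28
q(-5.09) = 2.75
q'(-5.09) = -5.14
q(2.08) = -14.39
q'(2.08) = -16.61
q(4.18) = -71.51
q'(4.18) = -39.24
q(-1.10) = 5.06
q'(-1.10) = 1.04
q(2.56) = -23.40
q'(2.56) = -21.01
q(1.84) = -10.65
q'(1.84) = -14.58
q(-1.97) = 3.46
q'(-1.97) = 2.38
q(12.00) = -929.29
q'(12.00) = -200.32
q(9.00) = -446.95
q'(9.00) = -124.21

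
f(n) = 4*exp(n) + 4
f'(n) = 4*exp(n)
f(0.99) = 14.76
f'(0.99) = 10.76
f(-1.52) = 4.87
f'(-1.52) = 0.87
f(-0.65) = 6.09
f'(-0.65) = 2.09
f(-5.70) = 4.01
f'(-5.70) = 0.01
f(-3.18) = 4.17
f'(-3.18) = 0.17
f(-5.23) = 4.02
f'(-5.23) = 0.02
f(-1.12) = 5.31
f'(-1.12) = 1.31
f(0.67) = 11.82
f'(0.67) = 7.82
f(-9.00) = 4.00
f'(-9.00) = 0.00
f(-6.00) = 4.01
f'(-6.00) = 0.01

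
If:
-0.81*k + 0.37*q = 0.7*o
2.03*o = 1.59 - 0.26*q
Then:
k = 0.56747552149851*q - 0.676883780332056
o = 0.783251231527094 - 0.12807881773399*q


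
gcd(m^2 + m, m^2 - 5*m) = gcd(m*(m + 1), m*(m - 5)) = m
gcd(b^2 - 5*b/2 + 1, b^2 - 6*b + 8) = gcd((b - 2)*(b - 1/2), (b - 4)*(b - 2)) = b - 2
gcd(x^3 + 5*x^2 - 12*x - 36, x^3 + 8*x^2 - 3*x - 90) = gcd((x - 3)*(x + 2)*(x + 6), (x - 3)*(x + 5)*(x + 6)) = x^2 + 3*x - 18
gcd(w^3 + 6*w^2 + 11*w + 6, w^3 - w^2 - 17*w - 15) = w^2 + 4*w + 3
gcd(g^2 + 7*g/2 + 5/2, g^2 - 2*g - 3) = g + 1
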